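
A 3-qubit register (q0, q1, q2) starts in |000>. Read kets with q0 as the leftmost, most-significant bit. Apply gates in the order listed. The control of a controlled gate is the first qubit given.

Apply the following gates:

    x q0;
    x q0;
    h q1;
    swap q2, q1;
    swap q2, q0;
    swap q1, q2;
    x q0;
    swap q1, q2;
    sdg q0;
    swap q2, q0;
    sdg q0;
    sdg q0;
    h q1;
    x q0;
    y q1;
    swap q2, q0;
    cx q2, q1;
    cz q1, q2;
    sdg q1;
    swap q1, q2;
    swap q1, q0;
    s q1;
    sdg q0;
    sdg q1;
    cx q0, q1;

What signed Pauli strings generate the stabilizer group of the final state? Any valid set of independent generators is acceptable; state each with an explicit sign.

One valid set of independent stabilizer generators is +IYI, -IIY, -ZII (any independent generating set of the same group is equally correct).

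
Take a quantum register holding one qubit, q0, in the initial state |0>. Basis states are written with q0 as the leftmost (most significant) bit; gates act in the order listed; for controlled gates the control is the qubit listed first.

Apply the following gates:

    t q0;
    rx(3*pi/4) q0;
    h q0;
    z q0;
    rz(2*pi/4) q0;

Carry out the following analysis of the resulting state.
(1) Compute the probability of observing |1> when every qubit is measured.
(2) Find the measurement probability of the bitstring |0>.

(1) Outcome |1> occurs with probability 1/2.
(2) A full measurement returns |0> with probability 1/2.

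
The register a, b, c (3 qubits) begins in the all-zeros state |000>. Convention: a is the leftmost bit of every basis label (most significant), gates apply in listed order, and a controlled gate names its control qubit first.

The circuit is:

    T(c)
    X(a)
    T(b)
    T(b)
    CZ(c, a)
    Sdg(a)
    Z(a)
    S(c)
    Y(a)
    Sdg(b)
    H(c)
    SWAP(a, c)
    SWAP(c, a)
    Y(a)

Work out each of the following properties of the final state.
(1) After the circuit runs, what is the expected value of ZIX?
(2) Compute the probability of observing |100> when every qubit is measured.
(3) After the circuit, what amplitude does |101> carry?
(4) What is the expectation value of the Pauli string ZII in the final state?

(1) In the final state, ZIX has expectation -1.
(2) A full measurement returns |100> with probability 1/2.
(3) |101> carries amplitude sqrt(2)*I/2 in the final state.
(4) The expectation value of ZII is -1.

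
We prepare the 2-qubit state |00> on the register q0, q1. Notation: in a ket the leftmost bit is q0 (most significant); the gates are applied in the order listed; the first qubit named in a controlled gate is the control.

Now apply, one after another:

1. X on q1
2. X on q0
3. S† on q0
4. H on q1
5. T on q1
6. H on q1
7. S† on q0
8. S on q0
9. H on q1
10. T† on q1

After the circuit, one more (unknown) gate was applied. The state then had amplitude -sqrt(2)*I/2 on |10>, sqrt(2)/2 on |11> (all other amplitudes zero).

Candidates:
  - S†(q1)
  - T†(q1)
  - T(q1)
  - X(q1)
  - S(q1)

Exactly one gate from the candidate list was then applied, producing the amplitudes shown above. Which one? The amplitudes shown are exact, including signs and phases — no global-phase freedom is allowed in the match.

The applied gate was S†(q1). Key observation: gates 5-10 undo each other exactly, leaving only the rest of the circuit to track.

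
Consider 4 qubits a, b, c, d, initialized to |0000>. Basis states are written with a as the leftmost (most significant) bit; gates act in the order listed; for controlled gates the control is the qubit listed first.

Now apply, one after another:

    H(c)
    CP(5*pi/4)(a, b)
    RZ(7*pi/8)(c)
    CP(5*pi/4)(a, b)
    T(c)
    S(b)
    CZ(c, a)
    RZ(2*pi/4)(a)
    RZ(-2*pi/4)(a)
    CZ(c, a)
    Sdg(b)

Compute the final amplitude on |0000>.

|0000> carries amplitude -sqrt(2)*exp(9*I*pi/16)/2 in the final state. Key observation: gates 6-11 undo each other exactly, leaving only the rest of the circuit to track.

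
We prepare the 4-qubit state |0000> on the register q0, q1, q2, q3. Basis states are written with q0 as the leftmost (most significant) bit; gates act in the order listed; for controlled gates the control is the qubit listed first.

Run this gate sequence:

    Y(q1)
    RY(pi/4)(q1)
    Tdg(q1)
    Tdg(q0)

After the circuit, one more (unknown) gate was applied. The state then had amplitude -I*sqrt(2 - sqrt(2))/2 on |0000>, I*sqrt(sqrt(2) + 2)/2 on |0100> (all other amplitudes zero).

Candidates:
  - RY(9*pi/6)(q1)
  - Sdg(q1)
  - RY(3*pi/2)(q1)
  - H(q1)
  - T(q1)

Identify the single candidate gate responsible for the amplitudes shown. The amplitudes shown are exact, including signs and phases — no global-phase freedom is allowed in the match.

It was T(q1) that produced the state shown.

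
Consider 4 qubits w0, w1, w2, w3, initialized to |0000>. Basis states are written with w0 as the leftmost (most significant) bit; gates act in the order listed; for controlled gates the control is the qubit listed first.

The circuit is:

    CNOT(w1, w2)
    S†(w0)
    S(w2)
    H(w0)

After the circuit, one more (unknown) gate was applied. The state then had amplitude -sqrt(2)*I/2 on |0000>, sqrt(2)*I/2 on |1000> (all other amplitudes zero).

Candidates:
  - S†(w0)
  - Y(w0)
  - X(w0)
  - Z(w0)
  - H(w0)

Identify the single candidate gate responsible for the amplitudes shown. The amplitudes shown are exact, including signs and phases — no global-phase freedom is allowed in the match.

The applied gate was Y(w0).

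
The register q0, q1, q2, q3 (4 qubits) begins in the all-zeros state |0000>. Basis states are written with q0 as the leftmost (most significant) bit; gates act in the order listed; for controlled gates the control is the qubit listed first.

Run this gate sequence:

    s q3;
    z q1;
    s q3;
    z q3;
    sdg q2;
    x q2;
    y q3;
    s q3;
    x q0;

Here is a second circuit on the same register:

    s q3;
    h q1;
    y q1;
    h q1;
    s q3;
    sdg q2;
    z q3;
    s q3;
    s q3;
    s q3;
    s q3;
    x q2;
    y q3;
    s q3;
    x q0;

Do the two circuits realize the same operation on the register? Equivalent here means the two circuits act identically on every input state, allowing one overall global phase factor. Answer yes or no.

No, they are not equivalent — no single phase factor reconciles the two unitaries.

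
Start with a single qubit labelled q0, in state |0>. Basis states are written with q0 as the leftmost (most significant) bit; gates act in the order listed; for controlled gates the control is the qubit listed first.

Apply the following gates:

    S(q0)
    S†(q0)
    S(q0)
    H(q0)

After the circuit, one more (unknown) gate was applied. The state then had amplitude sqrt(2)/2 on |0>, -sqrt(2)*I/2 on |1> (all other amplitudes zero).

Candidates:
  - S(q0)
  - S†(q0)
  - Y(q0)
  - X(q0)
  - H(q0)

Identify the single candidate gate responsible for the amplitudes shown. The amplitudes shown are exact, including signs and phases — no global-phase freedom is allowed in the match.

It was S†(q0) that produced the state shown. Key observation: steps 1-2 multiply out to the identity, so the circuit reduces to the remaining gates.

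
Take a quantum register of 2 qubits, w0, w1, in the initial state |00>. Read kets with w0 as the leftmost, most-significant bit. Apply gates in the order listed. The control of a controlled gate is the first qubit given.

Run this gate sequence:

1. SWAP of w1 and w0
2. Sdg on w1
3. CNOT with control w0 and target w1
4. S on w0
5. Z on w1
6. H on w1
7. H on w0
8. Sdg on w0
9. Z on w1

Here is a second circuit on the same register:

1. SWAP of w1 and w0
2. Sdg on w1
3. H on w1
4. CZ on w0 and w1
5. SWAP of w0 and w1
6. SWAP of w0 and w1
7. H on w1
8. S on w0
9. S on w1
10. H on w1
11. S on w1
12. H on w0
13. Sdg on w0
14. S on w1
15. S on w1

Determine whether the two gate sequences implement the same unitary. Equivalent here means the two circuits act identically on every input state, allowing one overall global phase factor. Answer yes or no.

No — the two circuits implement different unitaries, even allowing a global phase.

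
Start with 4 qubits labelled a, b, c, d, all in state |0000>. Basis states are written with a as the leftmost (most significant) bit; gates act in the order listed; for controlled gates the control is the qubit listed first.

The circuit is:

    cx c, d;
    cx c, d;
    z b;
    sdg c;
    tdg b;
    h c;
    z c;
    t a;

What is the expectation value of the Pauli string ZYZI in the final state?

The observable ZYZI averages to 0.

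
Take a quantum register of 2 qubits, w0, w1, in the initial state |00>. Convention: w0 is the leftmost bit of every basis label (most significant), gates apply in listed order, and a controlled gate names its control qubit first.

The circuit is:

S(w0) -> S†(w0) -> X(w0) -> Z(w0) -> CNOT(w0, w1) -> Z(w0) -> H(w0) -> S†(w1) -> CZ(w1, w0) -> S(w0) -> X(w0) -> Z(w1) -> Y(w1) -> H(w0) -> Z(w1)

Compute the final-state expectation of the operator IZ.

In the final state, IZ has expectation 1. Key observation: gates 1-2 undo each other exactly, leaving only the rest of the circuit to track.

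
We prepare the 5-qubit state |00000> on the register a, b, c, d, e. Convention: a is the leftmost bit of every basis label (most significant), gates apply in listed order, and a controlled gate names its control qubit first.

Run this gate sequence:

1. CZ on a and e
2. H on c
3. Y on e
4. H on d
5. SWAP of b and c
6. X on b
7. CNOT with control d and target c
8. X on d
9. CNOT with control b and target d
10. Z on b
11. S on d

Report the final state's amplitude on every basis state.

The resulting statevector has amplitude -1/2 on |00011>, I/2 on |00101>, -I/2 on |01001>, 1/2 on |01111>, and 0 on every other basis state.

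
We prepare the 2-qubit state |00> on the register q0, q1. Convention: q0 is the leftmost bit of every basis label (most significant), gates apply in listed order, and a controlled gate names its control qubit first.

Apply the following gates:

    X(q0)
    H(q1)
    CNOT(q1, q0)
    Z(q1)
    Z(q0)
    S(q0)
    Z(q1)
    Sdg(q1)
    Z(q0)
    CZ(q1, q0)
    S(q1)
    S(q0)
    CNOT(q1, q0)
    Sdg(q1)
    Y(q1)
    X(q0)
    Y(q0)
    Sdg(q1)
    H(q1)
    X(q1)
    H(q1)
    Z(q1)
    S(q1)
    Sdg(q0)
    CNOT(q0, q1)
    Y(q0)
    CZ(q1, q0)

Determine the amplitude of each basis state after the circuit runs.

After the circuit, the state carries amplitude -sqrt(2)/2 on |00>, sqrt(2)*I/2 on |01>, 0 on |10>, 0 on |11>. Key observation: gates 19-22 undo each other exactly, leaving only the rest of the circuit to track.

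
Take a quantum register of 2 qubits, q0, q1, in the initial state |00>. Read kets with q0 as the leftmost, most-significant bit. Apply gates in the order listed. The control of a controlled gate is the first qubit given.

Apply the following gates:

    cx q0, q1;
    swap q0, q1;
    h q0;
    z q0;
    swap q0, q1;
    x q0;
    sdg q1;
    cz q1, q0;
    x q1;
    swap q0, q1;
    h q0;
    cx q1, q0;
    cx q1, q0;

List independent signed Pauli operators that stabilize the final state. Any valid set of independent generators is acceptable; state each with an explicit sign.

The stabilizer group can be generated by -YI, -IZ, among other valid generating sets.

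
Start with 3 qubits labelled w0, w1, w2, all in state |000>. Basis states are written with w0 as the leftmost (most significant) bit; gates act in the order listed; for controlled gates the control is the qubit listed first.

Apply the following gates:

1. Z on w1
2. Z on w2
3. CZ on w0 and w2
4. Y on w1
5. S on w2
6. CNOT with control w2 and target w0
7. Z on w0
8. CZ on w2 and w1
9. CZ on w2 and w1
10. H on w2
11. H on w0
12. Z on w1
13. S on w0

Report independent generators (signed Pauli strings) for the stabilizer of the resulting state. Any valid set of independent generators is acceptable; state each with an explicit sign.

The final state is stabilized by the group generated by +YII, +IIX, -IZI; other independent generating sets are equally valid.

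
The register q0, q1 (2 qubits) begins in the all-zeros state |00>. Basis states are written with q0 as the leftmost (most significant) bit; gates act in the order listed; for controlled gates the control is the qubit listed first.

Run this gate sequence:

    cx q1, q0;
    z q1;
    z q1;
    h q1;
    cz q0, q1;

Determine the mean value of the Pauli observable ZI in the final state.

In the final state, ZI has expectation 1.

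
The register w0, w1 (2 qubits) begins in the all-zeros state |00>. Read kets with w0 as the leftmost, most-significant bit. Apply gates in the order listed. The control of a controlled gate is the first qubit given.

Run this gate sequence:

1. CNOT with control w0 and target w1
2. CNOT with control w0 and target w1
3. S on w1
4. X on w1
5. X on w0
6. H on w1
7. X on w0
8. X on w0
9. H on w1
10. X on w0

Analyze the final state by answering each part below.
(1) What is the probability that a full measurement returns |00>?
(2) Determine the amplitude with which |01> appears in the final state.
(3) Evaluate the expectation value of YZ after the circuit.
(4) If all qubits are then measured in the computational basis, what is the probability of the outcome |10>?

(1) Outcome |00> occurs with probability 0. Key observation: gates 5-10 undo each other exactly, leaving only the rest of the circuit to track.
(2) |01> carries amplitude 1 in the final state.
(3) In the final state, YZ has expectation 0.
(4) Outcome |10> occurs with probability 0.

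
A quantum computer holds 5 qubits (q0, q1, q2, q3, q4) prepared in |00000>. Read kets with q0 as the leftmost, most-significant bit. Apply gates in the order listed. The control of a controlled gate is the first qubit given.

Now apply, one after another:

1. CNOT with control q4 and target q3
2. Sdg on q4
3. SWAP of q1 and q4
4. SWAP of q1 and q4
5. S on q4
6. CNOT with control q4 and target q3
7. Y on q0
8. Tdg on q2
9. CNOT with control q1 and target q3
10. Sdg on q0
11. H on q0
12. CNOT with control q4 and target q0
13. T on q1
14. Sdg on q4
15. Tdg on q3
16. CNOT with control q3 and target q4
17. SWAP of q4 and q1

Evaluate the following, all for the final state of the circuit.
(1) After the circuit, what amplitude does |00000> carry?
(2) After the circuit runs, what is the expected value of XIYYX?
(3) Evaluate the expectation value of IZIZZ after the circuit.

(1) The final state's coefficient on |00000> equals sqrt(2)/2. Key observation: steps 1-6 multiply out to the identity, so the circuit reduces to the remaining gates.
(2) The expectation value of XIYYX is 0.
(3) The expectation value of IZIZZ is 1.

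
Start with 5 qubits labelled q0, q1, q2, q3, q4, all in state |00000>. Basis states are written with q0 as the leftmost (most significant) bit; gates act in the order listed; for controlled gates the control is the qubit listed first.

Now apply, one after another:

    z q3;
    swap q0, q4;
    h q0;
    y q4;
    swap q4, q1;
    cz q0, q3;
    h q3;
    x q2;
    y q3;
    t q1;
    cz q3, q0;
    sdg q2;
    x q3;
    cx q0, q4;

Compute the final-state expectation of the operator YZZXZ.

The expectation value of YZZXZ is 0.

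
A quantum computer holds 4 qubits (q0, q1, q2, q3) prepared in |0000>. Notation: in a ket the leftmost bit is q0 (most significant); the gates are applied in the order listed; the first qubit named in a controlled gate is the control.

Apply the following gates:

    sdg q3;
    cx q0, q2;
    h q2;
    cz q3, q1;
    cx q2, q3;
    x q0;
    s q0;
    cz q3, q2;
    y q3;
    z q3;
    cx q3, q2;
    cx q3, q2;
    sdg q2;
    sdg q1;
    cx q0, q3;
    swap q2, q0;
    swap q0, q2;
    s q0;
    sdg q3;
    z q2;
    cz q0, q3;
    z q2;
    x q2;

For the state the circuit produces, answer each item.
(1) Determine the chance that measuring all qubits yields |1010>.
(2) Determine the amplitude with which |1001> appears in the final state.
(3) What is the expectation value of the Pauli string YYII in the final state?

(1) A full measurement returns |1010> with probability 1/2.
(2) The final state's coefficient on |1001> equals -sqrt(2)*I/2.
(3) The observable YYII averages to 0.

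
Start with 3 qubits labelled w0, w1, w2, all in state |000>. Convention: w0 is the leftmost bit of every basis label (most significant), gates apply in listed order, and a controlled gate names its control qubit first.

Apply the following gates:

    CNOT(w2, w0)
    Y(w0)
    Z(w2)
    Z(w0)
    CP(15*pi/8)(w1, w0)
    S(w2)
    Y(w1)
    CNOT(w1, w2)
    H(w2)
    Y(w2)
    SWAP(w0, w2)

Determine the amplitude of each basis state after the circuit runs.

The resulting statevector has amplitude sqrt(2)*I/2 on |011>, sqrt(2)*I/2 on |111>, and 0 on every other basis state.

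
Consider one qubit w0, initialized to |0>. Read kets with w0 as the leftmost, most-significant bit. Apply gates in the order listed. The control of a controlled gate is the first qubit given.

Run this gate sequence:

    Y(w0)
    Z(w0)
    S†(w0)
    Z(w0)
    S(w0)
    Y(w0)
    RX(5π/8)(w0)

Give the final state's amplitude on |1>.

The final state's coefficient on |1> equals -I*sin(5*pi/16).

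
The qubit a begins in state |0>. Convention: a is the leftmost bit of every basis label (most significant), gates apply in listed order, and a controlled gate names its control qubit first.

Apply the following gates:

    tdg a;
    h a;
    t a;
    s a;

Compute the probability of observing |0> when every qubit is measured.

Outcome |0> occurs with probability 1/2.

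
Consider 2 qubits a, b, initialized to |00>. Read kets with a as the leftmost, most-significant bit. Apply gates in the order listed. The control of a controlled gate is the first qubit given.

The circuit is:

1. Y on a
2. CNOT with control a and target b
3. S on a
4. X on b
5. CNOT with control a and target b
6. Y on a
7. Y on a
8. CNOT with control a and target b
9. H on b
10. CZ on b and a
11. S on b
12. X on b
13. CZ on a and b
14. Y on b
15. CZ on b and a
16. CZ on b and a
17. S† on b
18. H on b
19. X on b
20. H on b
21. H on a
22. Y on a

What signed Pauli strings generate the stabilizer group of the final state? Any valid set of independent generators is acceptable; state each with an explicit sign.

The final state is stabilized by the group generated by +XI, +IX; other independent generating sets are equally valid. Key observation: steps 5-8 multiply out to the identity, so the circuit reduces to the remaining gates.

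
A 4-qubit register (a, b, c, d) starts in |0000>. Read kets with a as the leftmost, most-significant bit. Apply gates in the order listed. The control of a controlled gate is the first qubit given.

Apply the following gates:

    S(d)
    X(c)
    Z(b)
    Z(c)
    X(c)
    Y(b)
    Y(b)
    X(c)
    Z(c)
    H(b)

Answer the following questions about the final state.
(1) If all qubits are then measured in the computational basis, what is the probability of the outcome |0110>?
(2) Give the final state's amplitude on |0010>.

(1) Outcome |0110> occurs with probability 1/2.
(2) The final state's coefficient on |0010> equals sqrt(2)/2.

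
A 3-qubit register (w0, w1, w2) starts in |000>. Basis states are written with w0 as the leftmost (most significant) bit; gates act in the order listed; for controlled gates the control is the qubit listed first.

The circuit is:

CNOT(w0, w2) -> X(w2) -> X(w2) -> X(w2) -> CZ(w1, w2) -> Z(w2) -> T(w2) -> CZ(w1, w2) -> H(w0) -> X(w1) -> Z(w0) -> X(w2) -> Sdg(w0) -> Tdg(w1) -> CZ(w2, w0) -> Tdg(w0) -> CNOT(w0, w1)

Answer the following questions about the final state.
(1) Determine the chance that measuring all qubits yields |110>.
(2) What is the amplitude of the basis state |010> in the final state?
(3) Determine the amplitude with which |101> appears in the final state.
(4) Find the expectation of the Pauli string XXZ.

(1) The probability of measuring |110> is 0.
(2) The amplitude on |010> is -sqrt(2)/2.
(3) The final state's coefficient on |101> equals 0.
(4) In the final state, XXZ has expectation sqrt(2)/2.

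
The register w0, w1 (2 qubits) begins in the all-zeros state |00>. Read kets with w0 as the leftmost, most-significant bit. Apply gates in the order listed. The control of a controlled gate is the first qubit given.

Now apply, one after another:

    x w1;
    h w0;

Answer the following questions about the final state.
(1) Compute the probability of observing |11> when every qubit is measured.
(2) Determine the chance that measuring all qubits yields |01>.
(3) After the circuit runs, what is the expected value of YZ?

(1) The probability of measuring |11> is 1/2.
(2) Outcome |01> occurs with probability 1/2.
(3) In the final state, YZ has expectation 0.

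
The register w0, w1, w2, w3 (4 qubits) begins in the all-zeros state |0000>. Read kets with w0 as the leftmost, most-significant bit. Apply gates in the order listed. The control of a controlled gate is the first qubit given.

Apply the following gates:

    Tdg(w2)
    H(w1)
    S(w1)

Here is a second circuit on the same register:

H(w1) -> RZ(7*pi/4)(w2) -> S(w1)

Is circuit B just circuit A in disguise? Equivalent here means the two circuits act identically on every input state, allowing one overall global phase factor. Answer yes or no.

Yes: on every input state the two circuits agree up to one overall phase factor.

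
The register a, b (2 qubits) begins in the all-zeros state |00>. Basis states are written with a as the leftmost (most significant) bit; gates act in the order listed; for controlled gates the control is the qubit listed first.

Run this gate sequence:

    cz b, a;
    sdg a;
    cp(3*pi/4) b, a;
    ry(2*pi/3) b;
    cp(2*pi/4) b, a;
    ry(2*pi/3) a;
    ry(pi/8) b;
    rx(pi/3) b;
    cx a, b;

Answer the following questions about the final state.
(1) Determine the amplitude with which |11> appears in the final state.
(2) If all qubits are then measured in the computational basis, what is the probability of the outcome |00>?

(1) The amplitude on |11> is (1 - I)*(3*cos(pi/16) - sqrt(3)*(1 + 2*I)*sin(pi/16))/8.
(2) Outcome |00> occurs with probability -sqrt(sqrt(2) + 2)/64 - sqrt(6 - 3*sqrt(2))/64 + 1/8.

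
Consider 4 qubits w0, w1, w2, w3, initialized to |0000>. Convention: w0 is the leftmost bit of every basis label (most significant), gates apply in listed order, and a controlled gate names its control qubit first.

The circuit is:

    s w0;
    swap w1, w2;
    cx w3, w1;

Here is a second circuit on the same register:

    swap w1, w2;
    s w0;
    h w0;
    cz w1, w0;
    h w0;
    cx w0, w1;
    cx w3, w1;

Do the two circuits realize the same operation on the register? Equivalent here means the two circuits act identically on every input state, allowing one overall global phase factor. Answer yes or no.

No — the two circuits implement different unitaries, even allowing a global phase.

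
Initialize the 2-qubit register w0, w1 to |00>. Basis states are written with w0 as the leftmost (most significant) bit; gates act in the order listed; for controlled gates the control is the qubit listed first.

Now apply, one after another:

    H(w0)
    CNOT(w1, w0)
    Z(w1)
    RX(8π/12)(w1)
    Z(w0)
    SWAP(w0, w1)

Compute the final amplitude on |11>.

The amplitude on |11> is sqrt(6)*I/4.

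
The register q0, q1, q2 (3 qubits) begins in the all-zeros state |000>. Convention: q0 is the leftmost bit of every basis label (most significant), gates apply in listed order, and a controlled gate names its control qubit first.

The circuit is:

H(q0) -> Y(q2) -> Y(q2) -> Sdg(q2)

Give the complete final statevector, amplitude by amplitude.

The resulting statevector has amplitude sqrt(2)/2 on |000>, sqrt(2)/2 on |100>, and 0 on every other basis state.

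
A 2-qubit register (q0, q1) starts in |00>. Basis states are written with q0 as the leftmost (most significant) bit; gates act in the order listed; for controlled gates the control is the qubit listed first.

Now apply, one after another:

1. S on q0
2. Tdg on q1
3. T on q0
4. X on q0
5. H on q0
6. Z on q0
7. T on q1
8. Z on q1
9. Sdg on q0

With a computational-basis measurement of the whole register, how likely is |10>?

Outcome |10> occurs with probability 1/2.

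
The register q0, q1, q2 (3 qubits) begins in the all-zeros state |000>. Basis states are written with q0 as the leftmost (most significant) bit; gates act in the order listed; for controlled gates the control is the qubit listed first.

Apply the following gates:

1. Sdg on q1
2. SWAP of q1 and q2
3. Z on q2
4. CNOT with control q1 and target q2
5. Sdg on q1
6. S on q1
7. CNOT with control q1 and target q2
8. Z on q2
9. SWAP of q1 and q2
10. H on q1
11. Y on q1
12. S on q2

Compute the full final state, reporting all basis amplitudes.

After the circuit, the state carries amplitude -sqrt(2)*I/2 on |000>, sqrt(2)*I/2 on |010>, and 0 on every other basis state.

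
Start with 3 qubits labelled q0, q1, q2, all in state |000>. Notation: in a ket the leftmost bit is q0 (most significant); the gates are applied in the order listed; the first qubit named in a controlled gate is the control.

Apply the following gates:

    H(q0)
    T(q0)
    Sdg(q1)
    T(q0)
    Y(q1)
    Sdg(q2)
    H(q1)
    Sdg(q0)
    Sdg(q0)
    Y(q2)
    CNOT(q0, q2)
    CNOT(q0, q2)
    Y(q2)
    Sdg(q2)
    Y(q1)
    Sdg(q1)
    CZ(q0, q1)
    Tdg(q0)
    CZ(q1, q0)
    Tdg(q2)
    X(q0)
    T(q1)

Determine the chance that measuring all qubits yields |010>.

Outcome |010> occurs with probability 1/4. Key observation: the block from step 10 through step 13 cancels to the identity and can be dropped.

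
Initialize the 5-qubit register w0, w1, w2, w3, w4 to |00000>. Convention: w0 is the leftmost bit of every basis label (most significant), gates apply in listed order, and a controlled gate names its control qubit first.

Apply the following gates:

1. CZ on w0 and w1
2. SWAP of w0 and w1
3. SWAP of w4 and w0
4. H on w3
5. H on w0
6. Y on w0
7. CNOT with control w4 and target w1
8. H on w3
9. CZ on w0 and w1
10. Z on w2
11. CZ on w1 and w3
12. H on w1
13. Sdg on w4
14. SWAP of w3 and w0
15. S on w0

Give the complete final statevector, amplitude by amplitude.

The final amplitudes are -I/2 on |00000>, I/2 on |00010>, -I/2 on |01000>, I/2 on |01010>, and 0 on every other basis state.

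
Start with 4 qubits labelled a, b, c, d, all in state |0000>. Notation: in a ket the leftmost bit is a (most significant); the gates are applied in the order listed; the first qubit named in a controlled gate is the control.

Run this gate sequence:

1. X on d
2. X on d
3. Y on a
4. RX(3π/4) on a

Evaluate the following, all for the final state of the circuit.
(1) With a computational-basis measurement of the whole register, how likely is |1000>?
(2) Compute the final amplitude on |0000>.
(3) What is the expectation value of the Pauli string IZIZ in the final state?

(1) The probability of measuring |1000> is 1/2 - sqrt(2)/4. Key observation: steps 1-2 multiply out to the identity, so the circuit reduces to the remaining gates.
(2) The final state's coefficient on |0000> equals sqrt(sqrt(2) + 2)/2.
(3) In the final state, IZIZ has expectation 1.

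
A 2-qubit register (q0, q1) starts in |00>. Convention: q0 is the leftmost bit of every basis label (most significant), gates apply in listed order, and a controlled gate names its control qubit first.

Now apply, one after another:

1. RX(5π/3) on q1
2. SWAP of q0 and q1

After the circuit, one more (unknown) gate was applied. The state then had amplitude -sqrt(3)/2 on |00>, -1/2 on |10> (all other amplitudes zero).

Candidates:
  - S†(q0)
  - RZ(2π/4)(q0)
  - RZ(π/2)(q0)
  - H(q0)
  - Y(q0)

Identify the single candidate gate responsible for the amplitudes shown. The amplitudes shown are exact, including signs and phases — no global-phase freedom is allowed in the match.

The applied gate was S†(q0).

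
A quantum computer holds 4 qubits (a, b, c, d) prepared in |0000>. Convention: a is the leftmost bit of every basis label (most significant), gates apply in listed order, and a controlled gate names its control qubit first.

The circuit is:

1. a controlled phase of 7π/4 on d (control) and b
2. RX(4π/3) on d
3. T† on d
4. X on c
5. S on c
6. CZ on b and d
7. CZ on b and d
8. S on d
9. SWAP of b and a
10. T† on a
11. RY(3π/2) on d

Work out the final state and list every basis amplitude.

The final amplitudes are -sqrt(6)*exp(I*pi/4)/4 + sqrt(2)*I/4 on |0010>, -sqrt(6)*exp(I*pi/4)/4 - sqrt(2)*I/4 on |0011>, and 0 on every other basis state. Key observation: gates 6-7 undo each other exactly, leaving only the rest of the circuit to track.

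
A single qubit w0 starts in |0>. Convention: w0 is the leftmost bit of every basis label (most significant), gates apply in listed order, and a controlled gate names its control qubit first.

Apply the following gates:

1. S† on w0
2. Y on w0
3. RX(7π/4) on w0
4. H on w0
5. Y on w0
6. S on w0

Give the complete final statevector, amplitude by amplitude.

After the circuit, the state carries amplitude sqrt(2)*sqrt(sqrt(2) + 2)/4 - sqrt(2)*I*sqrt(2 - sqrt(2))/4 on |0>, -sqrt(2)*sqrt(2 - sqrt(2))/4 + sqrt(2)*I*sqrt(sqrt(2) + 2)/4 on |1>.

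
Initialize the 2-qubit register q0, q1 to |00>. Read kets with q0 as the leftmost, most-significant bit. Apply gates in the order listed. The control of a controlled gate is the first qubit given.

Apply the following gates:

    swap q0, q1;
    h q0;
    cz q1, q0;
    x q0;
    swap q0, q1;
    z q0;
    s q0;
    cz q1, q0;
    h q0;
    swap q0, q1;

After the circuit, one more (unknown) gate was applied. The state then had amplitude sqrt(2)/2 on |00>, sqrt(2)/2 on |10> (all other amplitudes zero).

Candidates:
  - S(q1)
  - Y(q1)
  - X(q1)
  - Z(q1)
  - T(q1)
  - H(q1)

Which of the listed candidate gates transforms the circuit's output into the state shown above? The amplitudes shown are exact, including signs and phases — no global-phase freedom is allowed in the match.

The unique candidate consistent with the amplitudes is H(q1).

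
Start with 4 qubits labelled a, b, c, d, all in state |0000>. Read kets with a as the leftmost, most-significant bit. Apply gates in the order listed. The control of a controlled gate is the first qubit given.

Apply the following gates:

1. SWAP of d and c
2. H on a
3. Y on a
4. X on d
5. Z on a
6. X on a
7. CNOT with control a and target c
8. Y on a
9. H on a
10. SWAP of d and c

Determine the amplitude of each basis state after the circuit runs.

The final amplitudes are 1/2 on |0010>, -1/2 on |0011>, -1/2 on |1010>, -1/2 on |1011>, and 0 on every other basis state.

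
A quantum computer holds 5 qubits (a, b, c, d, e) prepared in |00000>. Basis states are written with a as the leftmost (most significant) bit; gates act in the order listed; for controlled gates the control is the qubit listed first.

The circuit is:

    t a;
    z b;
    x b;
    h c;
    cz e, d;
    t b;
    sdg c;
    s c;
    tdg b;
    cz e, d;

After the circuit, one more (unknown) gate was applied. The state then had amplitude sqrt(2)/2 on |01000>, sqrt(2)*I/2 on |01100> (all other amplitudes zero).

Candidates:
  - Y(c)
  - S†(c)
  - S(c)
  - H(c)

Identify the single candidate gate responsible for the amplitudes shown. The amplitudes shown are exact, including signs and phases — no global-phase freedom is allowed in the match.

The unique candidate consistent with the amplitudes is S(c).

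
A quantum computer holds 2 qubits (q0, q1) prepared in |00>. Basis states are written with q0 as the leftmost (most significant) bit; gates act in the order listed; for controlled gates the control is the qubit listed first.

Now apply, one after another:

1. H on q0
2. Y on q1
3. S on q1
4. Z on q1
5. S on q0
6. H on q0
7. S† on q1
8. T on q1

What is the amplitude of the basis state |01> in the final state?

|01> carries amplitude sqrt(2)/2 in the final state.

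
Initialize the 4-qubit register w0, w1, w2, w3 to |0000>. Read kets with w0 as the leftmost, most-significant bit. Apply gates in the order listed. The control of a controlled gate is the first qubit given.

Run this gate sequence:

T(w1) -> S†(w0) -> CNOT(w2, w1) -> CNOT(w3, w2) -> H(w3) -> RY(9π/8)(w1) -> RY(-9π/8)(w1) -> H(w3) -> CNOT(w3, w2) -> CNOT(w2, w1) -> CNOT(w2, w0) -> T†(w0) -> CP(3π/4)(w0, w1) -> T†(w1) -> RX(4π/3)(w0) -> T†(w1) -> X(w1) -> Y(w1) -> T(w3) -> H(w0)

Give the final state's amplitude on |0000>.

|0000> carries amplitude -sqrt(6)/4 + sqrt(2)*I/4 in the final state.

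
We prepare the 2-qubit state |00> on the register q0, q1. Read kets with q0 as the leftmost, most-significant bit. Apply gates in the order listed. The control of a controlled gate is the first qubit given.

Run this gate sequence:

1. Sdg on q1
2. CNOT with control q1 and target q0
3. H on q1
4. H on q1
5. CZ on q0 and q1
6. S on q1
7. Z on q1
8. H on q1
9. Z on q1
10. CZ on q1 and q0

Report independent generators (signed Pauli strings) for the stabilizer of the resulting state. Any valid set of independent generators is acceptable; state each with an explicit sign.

The final state is stabilized by the group generated by -IX, +ZI; other independent generating sets are equally valid. Key observation: gates 3-4 undo each other exactly, leaving only the rest of the circuit to track.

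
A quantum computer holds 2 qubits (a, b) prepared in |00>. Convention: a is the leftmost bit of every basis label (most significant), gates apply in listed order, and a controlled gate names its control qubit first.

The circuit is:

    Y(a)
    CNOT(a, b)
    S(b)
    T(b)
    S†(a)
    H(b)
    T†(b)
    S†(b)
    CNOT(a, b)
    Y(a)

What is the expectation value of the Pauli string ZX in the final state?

The observable ZX averages to sqrt(2)/2.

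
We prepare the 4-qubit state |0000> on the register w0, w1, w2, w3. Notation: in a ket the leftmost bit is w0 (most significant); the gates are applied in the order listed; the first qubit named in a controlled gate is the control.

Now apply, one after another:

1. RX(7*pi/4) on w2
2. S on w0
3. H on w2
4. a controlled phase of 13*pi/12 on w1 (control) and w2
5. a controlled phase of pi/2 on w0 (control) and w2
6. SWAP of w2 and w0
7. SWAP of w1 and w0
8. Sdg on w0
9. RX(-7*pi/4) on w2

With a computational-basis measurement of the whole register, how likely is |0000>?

Outcome |0000> occurs with probability sqrt(2)/8 + 1/4.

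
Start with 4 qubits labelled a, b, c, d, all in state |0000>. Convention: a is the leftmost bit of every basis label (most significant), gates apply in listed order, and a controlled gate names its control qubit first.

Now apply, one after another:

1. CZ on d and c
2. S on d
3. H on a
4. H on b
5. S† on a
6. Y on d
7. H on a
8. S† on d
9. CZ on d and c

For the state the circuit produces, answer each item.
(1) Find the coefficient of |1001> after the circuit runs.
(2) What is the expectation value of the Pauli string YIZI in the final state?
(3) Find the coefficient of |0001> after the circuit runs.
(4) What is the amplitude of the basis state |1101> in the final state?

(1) The amplitude on |1001> is sqrt(2)*(1 + I)/4.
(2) In the final state, YIZI has expectation 1.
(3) The final state's coefficient on |0001> equals sqrt(2)*(1 - I)/4.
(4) |1101> carries amplitude sqrt(2)*(1 + I)/4 in the final state.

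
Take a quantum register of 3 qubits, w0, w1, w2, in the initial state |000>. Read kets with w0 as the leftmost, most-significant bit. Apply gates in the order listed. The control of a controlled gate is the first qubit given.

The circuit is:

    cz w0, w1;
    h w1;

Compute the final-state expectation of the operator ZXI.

The observable ZXI averages to 1.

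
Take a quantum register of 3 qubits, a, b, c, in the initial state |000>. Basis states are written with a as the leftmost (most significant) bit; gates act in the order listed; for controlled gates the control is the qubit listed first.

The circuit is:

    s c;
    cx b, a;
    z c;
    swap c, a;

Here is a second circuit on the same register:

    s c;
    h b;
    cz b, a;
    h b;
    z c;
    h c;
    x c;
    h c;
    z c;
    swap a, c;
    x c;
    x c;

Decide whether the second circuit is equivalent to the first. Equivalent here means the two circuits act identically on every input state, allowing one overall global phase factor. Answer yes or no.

No, they are not equivalent — no single phase factor reconciles the two unitaries.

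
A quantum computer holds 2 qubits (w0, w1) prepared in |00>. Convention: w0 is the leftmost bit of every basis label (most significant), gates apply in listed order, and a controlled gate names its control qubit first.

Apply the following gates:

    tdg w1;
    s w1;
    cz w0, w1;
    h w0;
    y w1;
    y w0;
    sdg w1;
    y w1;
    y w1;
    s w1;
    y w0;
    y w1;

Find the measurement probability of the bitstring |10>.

The probability of measuring |10> is 1/2. Key observation: steps 5-12 multiply out to the identity, so the circuit reduces to the remaining gates.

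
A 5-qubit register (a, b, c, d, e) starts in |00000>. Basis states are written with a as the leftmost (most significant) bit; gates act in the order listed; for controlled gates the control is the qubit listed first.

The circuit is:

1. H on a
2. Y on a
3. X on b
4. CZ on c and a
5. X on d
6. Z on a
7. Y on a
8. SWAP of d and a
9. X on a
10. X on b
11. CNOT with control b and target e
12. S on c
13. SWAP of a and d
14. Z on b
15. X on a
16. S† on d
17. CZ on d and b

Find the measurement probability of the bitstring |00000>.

Outcome |00000> occurs with probability 1/2.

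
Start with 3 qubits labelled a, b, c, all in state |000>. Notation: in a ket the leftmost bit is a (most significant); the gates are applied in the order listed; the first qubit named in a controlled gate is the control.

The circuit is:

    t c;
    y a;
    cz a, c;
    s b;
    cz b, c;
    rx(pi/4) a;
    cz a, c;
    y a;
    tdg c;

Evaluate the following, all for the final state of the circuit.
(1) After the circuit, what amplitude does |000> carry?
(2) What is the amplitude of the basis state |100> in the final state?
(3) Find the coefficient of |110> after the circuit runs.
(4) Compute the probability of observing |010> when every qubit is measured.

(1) The final state's coefficient on |000> equals sqrt(sqrt(2) + 2)/2.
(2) The final state's coefficient on |100> equals I*sqrt(2 - sqrt(2))/2.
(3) The final state's coefficient on |110> equals 0.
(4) The probability of measuring |010> is 0.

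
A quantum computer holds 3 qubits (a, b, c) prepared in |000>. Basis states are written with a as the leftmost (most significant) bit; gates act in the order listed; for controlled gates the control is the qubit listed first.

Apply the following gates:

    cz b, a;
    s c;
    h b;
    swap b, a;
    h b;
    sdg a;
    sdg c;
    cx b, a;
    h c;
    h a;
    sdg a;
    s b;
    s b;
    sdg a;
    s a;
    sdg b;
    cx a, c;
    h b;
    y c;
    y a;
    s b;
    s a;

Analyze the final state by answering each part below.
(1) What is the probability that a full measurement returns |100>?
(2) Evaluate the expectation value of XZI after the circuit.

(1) The probability of measuring |100> is 1/8. Key observation: steps 13-16 multiply out to the identity, so the circuit reduces to the remaining gates.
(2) The expectation value of XZI is 1.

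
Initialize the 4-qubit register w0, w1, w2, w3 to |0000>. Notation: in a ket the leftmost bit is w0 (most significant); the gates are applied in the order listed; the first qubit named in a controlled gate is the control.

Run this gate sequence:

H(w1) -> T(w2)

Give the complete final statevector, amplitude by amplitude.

The final amplitudes are sqrt(2)/2 on |0000>, sqrt(2)/2 on |0100>, and 0 on every other basis state.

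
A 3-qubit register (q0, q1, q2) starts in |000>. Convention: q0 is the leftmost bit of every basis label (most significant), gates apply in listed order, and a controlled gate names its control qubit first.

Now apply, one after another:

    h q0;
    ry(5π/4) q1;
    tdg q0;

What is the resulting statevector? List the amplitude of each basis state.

The resulting statevector has amplitude -sqrt(4 - 2*sqrt(2))/4 on |000>, 0 on |001>, sqrt(2*sqrt(2) + 4)/4 on |010>, 0 on |011>, sqrt(4 - 2*sqrt(2))*exp(3*I*pi/4)/4 on |100>, 0 on |101>, -sqrt(2*sqrt(2) + 4)*exp(3*I*pi/4)/4 on |110>, 0 on |111>.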